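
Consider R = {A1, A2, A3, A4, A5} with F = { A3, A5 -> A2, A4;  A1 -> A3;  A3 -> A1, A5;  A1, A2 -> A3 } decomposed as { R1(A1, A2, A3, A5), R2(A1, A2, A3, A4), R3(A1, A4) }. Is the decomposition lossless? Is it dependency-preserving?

Lossless test (chase): Rows 1 and 3 agree on A1; apply A1→A3 and equate their A3 entries. Rows 1 and 2 agree on A3; apply A3→A1, A5 and equate their A1, A5 entries. Rows 1 and 3 agree on A3; apply A3→A1, A5 and equate their A1, A5 entries. Rows 1 and 2 agree on A3, A5; apply A3, A5→A2, A4 and equate their A2, A4 entries. Rows 1 and 3 agree on A3, A5; apply A3, A5→A2, A4 and equate their A2, A4 entries. Row 1 is now all distinguished symbols — the join is lossless.
Dependency preservation: A3, A5 → A2, A4 is not contained in any single fragment, but the restricted closure of its left-hand side across the fragments still reaches the right-hand side; the remaining FDs each lie inside some fragment. All dependencies are preserved.

lossless and dependency-preserving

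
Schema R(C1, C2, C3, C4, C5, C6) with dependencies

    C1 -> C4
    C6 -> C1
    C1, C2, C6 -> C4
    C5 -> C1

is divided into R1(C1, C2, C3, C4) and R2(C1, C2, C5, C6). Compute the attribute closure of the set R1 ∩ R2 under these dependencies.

R1 ∩ R2 = {C1, C2}.
C1 → C4 applies, adding C4
Closure: {C1, C2, C4}.

C1, C2, C4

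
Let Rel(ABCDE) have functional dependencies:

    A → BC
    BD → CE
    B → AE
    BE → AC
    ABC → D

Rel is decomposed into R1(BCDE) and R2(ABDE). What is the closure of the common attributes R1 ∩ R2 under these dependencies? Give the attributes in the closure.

R1 ∩ R2 = {BDE}.
BD → CE applies, adding C
B → AE applies, adding A
Closure: {ABCDE}.

ABCDE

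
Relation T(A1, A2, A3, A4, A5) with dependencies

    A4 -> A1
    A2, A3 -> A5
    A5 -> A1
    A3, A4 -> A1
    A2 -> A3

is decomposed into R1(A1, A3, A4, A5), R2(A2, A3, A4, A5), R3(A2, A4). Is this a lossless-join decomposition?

Chase test. Columns are A1, A2, A3, A4, A5; row i has aⱼ where attribute j ∈ Ri, else bᵢⱼ.
Initial tableau (one row per fragment):
  row 1: a1 b12 a3 a4 a5
  row 2: b21 a2 a3 a4 a5
  row 3: b31 a2 b33 a4 b35
Rows 1 and 2 agree on A4; apply A4→A1 and equate their A1 entries.
Rows 1 and 3 agree on A4; apply A4→A1 and equate their A1 entries.
Rows 2 and 3 agree on A2; apply A2→A3 and equate their A3 entries.
Rows 2 and 3 agree on A2, A3; apply A2, A3→A5 and equate their A5 entries.
Row 2 is now all distinguished symbols — the join is lossless.

Yes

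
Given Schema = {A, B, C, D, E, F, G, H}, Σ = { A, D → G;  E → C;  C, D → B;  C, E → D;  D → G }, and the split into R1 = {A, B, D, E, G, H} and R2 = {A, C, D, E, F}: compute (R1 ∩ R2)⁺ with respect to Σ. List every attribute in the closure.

R1 ∩ R2 = {A, D, E}.
A, D → G applies, adding G
E → C applies, adding C
C, D → B applies, adding B
Closure: {A, B, C, D, E, G}.

A, B, C, D, E, G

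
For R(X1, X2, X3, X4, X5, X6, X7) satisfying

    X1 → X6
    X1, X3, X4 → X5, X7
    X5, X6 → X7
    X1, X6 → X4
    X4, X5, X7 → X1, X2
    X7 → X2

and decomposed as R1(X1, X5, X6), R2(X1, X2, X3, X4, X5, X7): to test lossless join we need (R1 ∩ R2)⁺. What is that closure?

R1 ∩ R2 = {X1, X5}.
X1 → X6 applies, adding X6
X5, X6 → X7 applies, adding X7
X1, X6 → X4 applies, adding X4
X4, X5, X7 → X1, X2 applies, adding X2
Closure: {X1, X2, X4, X5, X6, X7}.

X1, X2, X4, X5, X6, X7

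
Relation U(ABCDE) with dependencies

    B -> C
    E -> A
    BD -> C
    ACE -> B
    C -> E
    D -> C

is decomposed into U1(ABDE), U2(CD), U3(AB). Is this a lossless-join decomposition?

Chase test. Columns are ABCDE; row i has aⱼ where attribute j ∈ Ui, else bᵢⱼ.
Initial tableau (one row per fragment):
  row 1: a1 a2 b13 a4 a5
  row 2: b21 b22 a3 a4 b25
  row 3: a1 a2 b33 b34 b35
Rows 1 and 3 agree on B; apply B→C and equate their C entries.
Rows 1 and 3 agree on C; apply C→E and equate their E entries.
Rows 1 and 2 agree on D; apply D→C and equate their C entries.
Rows 1 and 2 agree on C; apply C→E and equate their E entries.
Rows 1 and 2 agree on E; apply E→A and equate their A entries.
Rows 1 and 2 agree on ACE; apply ACE→B and equate their B entries.
Row 1 is now all distinguished symbols — the join is lossless.

Yes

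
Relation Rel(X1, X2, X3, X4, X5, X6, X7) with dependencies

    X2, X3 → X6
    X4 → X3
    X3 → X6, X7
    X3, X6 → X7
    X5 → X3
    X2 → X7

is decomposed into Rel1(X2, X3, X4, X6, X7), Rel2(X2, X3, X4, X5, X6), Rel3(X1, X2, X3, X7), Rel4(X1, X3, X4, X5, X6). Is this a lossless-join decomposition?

Chase test. Columns are X1, X2, X3, X4, X5, X6, X7; row i has aⱼ where attribute j ∈ Reli, else bᵢⱼ.
Initial tableau (one row per fragment):
  row 1: b11 a2 a3 a4 b15 a6 a7
  row 2: b21 a2 a3 a4 a5 a6 b27
  row 3: a1 a2 a3 b34 b35 b36 a7
  row 4: a1 b42 a3 a4 a5 a6 b47
Rows 1 and 3 agree on X2, X3; apply X2, X3→X6 and equate their X6 entries.
Rows 1 and 2 agree on X3; apply X3→X6, X7 and equate their X6, X7 entries.
Rows 1 and 4 agree on X3; apply X3→X6, X7 and equate their X6, X7 entries.
No row becomes fully distinguished — the join is lossy.

No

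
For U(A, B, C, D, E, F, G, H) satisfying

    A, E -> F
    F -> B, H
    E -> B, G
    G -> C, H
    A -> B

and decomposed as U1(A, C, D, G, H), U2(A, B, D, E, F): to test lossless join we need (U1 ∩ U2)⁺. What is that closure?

U1 ∩ U2 = {A, D}.
A → B applies, adding B
Closure: {A, B, D}.

A, B, D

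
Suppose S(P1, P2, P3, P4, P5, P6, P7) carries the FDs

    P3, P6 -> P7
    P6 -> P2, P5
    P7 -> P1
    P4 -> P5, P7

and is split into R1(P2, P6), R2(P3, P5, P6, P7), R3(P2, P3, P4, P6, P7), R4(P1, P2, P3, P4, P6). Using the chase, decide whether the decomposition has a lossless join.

Yes

Chase test. Columns are P1, P2, P3, P4, P5, P6, P7; row i has aⱼ where attribute j ∈ Ri, else bᵢⱼ.
Initial tableau (one row per fragment):
  row 1: b11 a2 b13 b14 b15 a6 b17
  row 2: b21 b22 a3 b24 a5 a6 a7
  row 3: b31 a2 a3 a4 b35 a6 a7
  row 4: a1 a2 a3 a4 b45 a6 b47
Rows 2 and 4 agree on P3, P6; apply P3, P6→P7 and equate their P7 entries.
Rows 1 and 2 agree on P6; apply P6→P2, P5 and equate their P2, P5 entries.
Rows 1 and 3 agree on P6; apply P6→P2, P5 and equate their P2, P5 entries.
Rows 1 and 4 agree on P6; apply P6→P2, P5 and equate their P2, P5 entries.
Rows 2 and 3 agree on P7; apply P7→P1 and equate their P1 entries.
Rows 2 and 4 agree on P7; apply P7→P1 and equate their P1 entries.
Row 3 is now all distinguished symbols — the join is lossless.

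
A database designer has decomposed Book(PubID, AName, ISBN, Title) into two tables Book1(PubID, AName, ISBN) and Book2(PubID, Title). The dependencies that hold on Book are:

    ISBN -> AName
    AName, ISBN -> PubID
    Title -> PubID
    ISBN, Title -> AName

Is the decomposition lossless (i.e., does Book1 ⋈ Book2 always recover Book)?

No

Common attributes: Book1 ∩ Book2 = {PubID}.
No dependency enlarges {PubID}, so (PubID)⁺ = {PubID}.
The closure contains neither all of Book1 = {PubID, AName, ISBN} nor all of Book2 = {PubID, Title}, so the common attributes are not a superkey of either fragment. The join is lossy.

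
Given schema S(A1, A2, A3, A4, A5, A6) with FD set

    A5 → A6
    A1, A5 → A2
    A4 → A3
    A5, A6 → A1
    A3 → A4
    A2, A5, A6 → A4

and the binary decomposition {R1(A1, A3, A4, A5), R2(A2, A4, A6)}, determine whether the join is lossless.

No

Common attributes: R1 ∩ R2 = {A4}.
Closure of {A4}: A4 → A3 applies, adding A3. So (A4)⁺ = {A3, A4}.
The closure contains neither all of R1 = {A1, A3, A4, A5} nor all of R2 = {A2, A4, A6}, so the common attributes are not a superkey of either fragment. The join is lossy.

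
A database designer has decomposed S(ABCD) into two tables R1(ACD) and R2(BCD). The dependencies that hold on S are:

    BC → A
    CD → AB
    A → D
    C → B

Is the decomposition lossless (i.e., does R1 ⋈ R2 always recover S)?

Common attributes: R1 ∩ R2 = {CD}.
Closure of {CD}: CD → AB applies, adding AB. So (CD)⁺ = {ABCD}.
This closure contains every attribute of R1, so R1 ∩ R2 → R1. The join is lossless.

Yes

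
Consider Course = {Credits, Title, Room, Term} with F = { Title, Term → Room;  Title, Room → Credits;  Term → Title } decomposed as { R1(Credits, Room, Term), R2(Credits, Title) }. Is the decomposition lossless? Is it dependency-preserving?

lossy and not dependency-preserving

Lossless test: (Credits)⁺ = {Credits}, which is a superkey of neither fragment — lossy.
Dependency preservation: the restricted closure of {Title, Room} across the fragments never reaches {Credits}, so Title, Room → Credits cannot be enforced without a join — not preserved.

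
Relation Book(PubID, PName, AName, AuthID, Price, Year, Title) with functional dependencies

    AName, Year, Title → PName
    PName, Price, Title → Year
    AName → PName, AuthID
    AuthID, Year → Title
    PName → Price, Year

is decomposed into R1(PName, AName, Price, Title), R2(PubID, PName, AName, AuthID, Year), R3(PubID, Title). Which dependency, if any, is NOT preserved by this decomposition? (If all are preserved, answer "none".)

Check AuthID, Year → Title: no single fragment contains all of {AuthID, Year, Title}, and the restricted closure of {AuthID, Year} across the fragments never reaches {Title}.
AName, Year, Title → PName is preserved.
PName, Price, Title → Year is preserved.
AName → PName, AuthID is preserved.
PName → Price, Year is preserved.

AuthID, Year → Title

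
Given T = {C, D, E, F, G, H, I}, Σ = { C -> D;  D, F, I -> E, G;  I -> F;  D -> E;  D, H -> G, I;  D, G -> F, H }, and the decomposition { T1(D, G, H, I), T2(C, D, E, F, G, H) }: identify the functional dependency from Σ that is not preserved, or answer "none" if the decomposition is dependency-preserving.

Check I → F: no single fragment contains all of {F, I}, and the restricted closure of {I} across the fragments never reaches {F}.
C → D is preserved.
D, F, I → E, G is preserved.
D → E is preserved.
D, H → G, I is preserved.
D, G → F, H is preserved.

I -> F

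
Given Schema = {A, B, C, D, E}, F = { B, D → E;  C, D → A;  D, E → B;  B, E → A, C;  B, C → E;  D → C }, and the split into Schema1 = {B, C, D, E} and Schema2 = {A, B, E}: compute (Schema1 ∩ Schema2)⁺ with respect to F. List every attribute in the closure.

A, B, C, E

Schema1 ∩ Schema2 = {B, E}.
B, E → A, C applies, adding A, C
Closure: {A, B, C, E}.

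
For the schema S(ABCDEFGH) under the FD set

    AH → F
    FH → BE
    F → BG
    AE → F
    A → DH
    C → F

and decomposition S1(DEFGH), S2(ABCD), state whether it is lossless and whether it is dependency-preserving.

lossy and not dependency-preserving

Lossless test: (D)⁺ = {D}, which is a superkey of neither fragment — lossy.
Dependency preservation: the restricted closure of {AH} across the fragments never reaches {F}, so AH → F cannot be enforced without a join — not preserved.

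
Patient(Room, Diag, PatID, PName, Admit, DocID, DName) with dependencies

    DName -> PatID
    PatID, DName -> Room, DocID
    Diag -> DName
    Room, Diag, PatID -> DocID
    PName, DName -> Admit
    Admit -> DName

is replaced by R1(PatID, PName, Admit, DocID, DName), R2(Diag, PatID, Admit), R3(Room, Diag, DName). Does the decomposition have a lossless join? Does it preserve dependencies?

Lossless test (chase): Rows 1 and 3 agree on DName; apply DName→PatID and equate their PatID entries. Rows 1 and 3 agree on PatID, DName; apply PatID, DName→Room, DocID and equate their Room, DocID entries. Rows 2 and 3 agree on Diag; apply Diag→DName and equate their DName entries. Rows 1 and 2 agree on PatID, DName; apply PatID, DName→Room, DocID and equate their Room, DocID entries. No row becomes fully distinguished — the join is lossy.
Dependency preservation: PatID, DName → Room, DocID; Room, Diag, PatID → DocID are not contained in any single fragment, but the restricted closure of each left-hand side across the fragments still reaches the right-hand side; the remaining FDs each lie inside some fragment. All dependencies are preserved.

lossy but dependency-preserving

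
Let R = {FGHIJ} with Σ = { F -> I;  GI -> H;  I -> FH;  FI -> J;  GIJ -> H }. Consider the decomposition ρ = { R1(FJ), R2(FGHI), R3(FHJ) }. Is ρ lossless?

Chase test. Columns are FGHIJ; row i has aⱼ where attribute j ∈ Ri, else bᵢⱼ.
Initial tableau (one row per fragment):
  row 1: a1 b12 b13 b14 a5
  row 2: a1 a2 a3 a4 b25
  row 3: a1 b32 a3 b34 a5
Rows 1 and 2 agree on F; apply F→I and equate their I entries.
Rows 1 and 3 agree on F; apply F→I and equate their I entries.
Rows 1 and 2 agree on I; apply I→FH and equate their FH entries.
Rows 1 and 2 agree on FI; apply FI→J and equate their J entries.
Row 2 is now all distinguished symbols — the join is lossless.

Yes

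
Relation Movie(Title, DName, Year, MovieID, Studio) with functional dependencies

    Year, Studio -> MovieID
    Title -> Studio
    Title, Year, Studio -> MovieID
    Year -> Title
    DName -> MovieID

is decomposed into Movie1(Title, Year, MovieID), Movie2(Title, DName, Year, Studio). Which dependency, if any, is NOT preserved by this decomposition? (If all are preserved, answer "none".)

DName -> MovieID

Check DName → MovieID: no single fragment contains all of {DName, MovieID}, and the restricted closure of {DName} across the fragments never reaches {MovieID}.
Year, Studio → MovieID is preserved.
Title → Studio is preserved.
Title, Year, Studio → MovieID is preserved.
Year → Title is preserved.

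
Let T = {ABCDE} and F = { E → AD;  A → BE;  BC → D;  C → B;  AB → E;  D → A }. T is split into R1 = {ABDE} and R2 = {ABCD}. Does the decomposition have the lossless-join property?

Yes

Common attributes: R1 ∩ R2 = {ABD}.
Closure of {ABD}: A → BE applies, adding E. So (ABD)⁺ = {ABDE}.
This closure contains every attribute of R1, so R1 ∩ R2 → R1. The join is lossless.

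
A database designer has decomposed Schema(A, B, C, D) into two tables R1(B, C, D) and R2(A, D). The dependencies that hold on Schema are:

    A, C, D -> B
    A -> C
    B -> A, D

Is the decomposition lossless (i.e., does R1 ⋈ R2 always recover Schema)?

No

Common attributes: R1 ∩ R2 = {D}.
No dependency enlarges {D}, so (D)⁺ = {D}.
The closure contains neither all of R1 = {B, C, D} nor all of R2 = {A, D}, so the common attributes are not a superkey of either fragment. The join is lossy.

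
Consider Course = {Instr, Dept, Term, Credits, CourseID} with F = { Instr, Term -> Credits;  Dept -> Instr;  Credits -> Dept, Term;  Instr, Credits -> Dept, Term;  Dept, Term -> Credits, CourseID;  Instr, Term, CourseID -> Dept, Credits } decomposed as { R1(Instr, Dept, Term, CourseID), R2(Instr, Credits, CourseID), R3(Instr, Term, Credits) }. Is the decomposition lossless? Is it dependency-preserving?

Lossless test (chase): Rows 1 and 3 agree on Instr, Term; apply Instr, Term→Credits and equate their Credits entries. Rows 1 and 2 agree on Credits; apply Credits→Dept, Term and equate their Dept, Term entries. Rows 1 and 3 agree on Credits; apply Credits→Dept, Term and equate their Dept, Term entries. Rows 1 and 3 agree on Dept, Term; apply Dept, Term→Credits, CourseID and equate their Credits, CourseID entries. Row 1 is now all distinguished symbols — the join is lossless.
Dependency preservation: Credits → Dept, Term; Instr, Credits → Dept, Term; Dept, Term → Credits, CourseID; Instr, Term, CourseID → Dept, Credits are not contained in any single fragment, but the restricted closure of each left-hand side across the fragments still reaches the right-hand side; the remaining FDs each lie inside some fragment. All dependencies are preserved.

lossless and dependency-preserving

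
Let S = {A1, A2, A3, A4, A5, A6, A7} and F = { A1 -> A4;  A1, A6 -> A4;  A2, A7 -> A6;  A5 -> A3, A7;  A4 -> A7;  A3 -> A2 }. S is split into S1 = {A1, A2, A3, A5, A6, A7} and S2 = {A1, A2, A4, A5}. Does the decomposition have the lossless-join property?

Common attributes: S1 ∩ S2 = {A1, A2, A5}.
Closure of {A1, A2, A5}: A1 → A4 applies, adding A4; A5 → A3, A7 applies, adding A3, A7; A2, A7 → A6 applies, adding A6. So (A1, A2, A5)⁺ = {A1, A2, A3, A4, A5, A6, A7}.
This closure contains every attribute of S1, so S1 ∩ S2 → S1. The join is lossless.

Yes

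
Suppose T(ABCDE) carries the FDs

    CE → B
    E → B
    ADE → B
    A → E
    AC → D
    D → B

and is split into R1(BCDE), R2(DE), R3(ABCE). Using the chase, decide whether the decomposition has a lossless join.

No

Chase test. Columns are ABCDE; row i has aⱼ where attribute j ∈ Ri, else bᵢⱼ.
Initial tableau (one row per fragment):
  row 1: b11 a2 a3 a4 a5
  row 2: b21 b22 b23 a4 a5
  row 3: a1 a2 a3 b34 a5
Rows 1 and 2 agree on E; apply E→B and equate their B entries.
No row becomes fully distinguished — the join is lossy.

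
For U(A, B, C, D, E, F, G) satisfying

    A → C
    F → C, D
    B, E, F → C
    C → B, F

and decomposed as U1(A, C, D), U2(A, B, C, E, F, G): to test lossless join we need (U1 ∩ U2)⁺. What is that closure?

A, B, C, D, F

U1 ∩ U2 = {A, C}.
C → B, F applies, adding B, F
F → C, D applies, adding D
Closure: {A, B, C, D, F}.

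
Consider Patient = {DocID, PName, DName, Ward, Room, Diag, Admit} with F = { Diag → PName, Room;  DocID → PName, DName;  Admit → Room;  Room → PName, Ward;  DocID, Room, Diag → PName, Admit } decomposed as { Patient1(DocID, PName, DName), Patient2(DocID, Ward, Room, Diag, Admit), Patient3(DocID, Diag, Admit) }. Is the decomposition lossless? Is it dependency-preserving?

Lossless test (chase): Rows 2 and 3 agree on Diag; apply Diag→PName, Room and equate their PName, Room entries. Rows 1 and 2 agree on DocID; apply DocID→PName, DName and equate their PName, DName entries. Rows 1 and 3 agree on DocID; apply DocID→PName, DName and equate their PName, DName entries. Rows 2 and 3 agree on Room; apply Room→PName, Ward and equate their PName, Ward entries. Row 2 is now all distinguished symbols — the join is lossless.
Dependency preservation: the restricted closure of {Diag} across the fragments never reaches {PName, Room}, so Diag → PName, Room cannot be enforced without a join — not preserved.

lossless but not dependency-preserving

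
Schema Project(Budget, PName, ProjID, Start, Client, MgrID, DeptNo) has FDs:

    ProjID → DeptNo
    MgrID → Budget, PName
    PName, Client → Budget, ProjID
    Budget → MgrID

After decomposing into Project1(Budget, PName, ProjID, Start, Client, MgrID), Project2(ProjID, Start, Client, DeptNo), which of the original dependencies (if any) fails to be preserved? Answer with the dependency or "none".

none

ProjID → DeptNo lies within Project2.
MgrID → Budget, PName lies within Project1.
PName, Client → Budget, ProjID lies within Project1.
Budget → MgrID lies within Project1.
Every dependency is enforceable on the fragments, so the decomposition is dependency-preserving.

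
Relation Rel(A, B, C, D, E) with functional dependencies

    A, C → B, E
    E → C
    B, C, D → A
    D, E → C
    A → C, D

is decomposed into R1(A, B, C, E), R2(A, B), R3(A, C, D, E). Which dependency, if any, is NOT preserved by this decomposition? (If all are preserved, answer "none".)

B, C, D → A

Check B, C, D → A: no single fragment contains all of {A, B, C, D}, and the restricted closure of {B, C, D} across the fragments never reaches {A}.
A, C → B, E is preserved.
E → C is preserved.
D, E → C is preserved.
A → C, D is preserved.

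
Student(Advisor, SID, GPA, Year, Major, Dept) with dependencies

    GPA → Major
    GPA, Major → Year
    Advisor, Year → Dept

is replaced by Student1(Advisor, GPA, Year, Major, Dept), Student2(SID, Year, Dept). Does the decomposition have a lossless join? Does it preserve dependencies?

Lossless test: (Year, Dept)⁺ = {Year, Dept}, which is a superkey of neither fragment — lossy.
Dependency preservation: every FD's attributes lie within a single fragment, so each can be enforced locally — preserved.

lossy but dependency-preserving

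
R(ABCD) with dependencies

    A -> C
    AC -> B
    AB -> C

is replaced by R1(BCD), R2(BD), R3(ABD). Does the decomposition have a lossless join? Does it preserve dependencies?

Lossless test (chase): applying each FD to every pair of rows produces no changes in the tableau, so no row becomes fully distinguished — the join is lossy.
Dependency preservation: the restricted closure of {A} across the fragments never reaches {C}, so A → C cannot be enforced without a join — not preserved.

lossy and not dependency-preserving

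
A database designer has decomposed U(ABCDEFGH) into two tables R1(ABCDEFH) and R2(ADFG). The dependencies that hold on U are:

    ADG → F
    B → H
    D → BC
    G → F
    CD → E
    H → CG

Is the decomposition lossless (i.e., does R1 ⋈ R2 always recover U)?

Common attributes: R1 ∩ R2 = {ADF}.
Closure of {ADF}: D → BC applies, adding BC; CD → E applies, adding E; B → H applies, adding H; H → CG applies, adding G. So (ADF)⁺ = {ABCDEFGH}.
This closure contains every attribute of R1, so R1 ∩ R2 → R1. The join is lossless.

Yes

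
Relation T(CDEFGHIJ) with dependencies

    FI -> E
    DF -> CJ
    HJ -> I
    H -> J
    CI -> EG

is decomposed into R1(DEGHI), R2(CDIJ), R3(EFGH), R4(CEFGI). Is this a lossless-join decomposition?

Chase test. Columns are CDEFGHIJ; row i has aⱼ where attribute j ∈ Ri, else bᵢⱼ.
Initial tableau (one row per fragment):
  row 1: b11 a2 a3 b14 a5 a6 a7 b18
  row 2: a1 a2 b23 b24 b25 b26 a7 a8
  row 3: b31 b32 a3 a4 a5 a6 b37 b38
  row 4: a1 b42 a3 a4 a5 b46 a7 b48
Rows 1 and 3 agree on H; apply H→J and equate their J entries.
Rows 2 and 4 agree on CI; apply CI→EG and equate their EG entries.
Rows 1 and 3 agree on HJ; apply HJ→I and equate their I entries.
No row becomes fully distinguished — the join is lossy.

No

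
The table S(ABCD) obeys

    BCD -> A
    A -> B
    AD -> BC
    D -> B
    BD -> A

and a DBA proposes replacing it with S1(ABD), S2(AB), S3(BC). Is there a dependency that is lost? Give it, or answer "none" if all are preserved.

Check AD → BC: no single fragment contains all of {ABCD}, and the restricted closure of {AD} across the fragments never reaches {BC}.
BCD → A is preserved.
A → B is preserved.
D → B is preserved.
BD → A is preserved.

AD -> BC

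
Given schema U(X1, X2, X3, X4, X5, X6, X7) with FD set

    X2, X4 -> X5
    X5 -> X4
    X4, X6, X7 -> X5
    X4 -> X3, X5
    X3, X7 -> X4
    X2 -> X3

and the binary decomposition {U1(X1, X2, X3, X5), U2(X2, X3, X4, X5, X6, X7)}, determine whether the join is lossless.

No

Common attributes: U1 ∩ U2 = {X2, X3, X5}.
Closure of {X2, X3, X5}: X5 → X4 applies, adding X4. So (X2, X3, X5)⁺ = {X2, X3, X4, X5}.
The closure contains neither all of U1 = {X1, X2, X3, X5} nor all of U2 = {X2, X3, X4, X5, X6, X7}, so the common attributes are not a superkey of either fragment. The join is lossy.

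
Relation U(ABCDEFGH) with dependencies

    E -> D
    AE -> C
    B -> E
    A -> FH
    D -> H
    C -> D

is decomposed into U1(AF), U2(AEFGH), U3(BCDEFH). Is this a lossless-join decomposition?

No

Chase test. Columns are ABCDEFGH; row i has aⱼ where attribute j ∈ Ui, else bᵢⱼ.
Initial tableau (one row per fragment):
  row 1: a1 b12 b13 b14 b15 a6 b17 b18
  row 2: a1 b22 b23 b24 a5 a6 a7 a8
  row 3: b31 a2 a3 a4 a5 a6 b37 a8
Rows 2 and 3 agree on E; apply E→D and equate their D entries.
Rows 1 and 2 agree on A; apply A→FH and equate their FH entries.
No row becomes fully distinguished — the join is lossy.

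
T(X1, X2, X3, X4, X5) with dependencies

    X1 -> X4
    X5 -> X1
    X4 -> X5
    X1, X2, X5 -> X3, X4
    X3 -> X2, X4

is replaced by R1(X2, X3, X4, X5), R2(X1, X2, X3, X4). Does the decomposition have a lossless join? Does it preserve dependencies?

lossless and dependency-preserving

Lossless test: (X2, X3, X4)⁺ = {X1, X2, X3, X4, X5}, which contains all of one fragment — lossless.
Dependency preservation: X5 → X1; X1, X2, X5 → X3, X4 are not contained in any single fragment, but the restricted closure of each left-hand side across the fragments still reaches the right-hand side; the remaining FDs each lie inside some fragment. All dependencies are preserved.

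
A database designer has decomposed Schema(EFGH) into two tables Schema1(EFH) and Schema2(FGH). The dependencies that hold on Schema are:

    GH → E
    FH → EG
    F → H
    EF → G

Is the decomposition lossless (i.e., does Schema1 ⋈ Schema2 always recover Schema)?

Yes

Common attributes: Schema1 ∩ Schema2 = {FH}.
Closure of {FH}: FH → EG applies, adding EG. So (FH)⁺ = {EFGH}.
This closure contains every attribute of Schema1, so Schema1 ∩ Schema2 → Schema1. The join is lossless.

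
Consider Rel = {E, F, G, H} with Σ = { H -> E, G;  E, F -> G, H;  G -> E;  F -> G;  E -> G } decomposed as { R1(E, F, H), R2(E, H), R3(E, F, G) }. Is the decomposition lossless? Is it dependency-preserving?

lossless and dependency-preserving

Lossless test (chase): Rows 1 and 2 agree on H; apply H→E, G and equate their E, G entries. Rows 1 and 3 agree on E, F; apply E, F→G, H and equate their G, H entries. Row 1 is now all distinguished symbols — the join is lossless.
Dependency preservation: H → E, G; E, F → G, H are not contained in any single fragment, but the restricted closure of each left-hand side across the fragments still reaches the right-hand side; the remaining FDs each lie inside some fragment. All dependencies are preserved.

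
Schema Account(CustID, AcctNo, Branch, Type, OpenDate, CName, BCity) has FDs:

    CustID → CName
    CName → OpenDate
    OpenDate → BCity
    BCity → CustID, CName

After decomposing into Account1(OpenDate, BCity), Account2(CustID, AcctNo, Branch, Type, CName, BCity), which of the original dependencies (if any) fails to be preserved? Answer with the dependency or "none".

none

CustID → CName lies within Account2.
CName → OpenDate: restricted closure across fragments reaches OpenDate.
OpenDate → BCity lies within Account1.
BCity → CustID, CName lies within Account2.
Every dependency is enforceable on the fragments, so the decomposition is dependency-preserving.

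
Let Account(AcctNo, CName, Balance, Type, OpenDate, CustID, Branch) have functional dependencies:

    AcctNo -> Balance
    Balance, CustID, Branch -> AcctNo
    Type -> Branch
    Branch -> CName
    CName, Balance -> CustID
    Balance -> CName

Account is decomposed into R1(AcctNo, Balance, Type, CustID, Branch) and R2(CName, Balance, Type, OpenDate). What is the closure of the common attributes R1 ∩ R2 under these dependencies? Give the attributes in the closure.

R1 ∩ R2 = {Balance, Type}.
Type → Branch applies, adding Branch
Branch → CName applies, adding CName
CName, Balance → CustID applies, adding CustID
Balance, CustID, Branch → AcctNo applies, adding AcctNo
Closure: {AcctNo, CName, Balance, Type, CustID, Branch}.

AcctNo, CName, Balance, Type, CustID, Branch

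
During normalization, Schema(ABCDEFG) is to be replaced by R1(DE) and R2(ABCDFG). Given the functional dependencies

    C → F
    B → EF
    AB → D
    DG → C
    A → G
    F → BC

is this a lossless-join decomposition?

No

Common attributes: R1 ∩ R2 = {D}.
No dependency enlarges {D}, so (D)⁺ = {D}.
The closure contains neither all of R1 = {DE} nor all of R2 = {ABCDFG}, so the common attributes are not a superkey of either fragment. The join is lossy.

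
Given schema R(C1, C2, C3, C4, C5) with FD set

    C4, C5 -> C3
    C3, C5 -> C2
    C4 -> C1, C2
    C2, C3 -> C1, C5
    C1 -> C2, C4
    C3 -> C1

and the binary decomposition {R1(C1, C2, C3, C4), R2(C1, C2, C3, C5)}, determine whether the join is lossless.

Common attributes: R1 ∩ R2 = {C1, C2, C3}.
Closure of {C1, C2, C3}: C2, C3 → C1, C5 applies, adding C5; C1 → C2, C4 applies, adding C4. So (C1, C2, C3)⁺ = {C1, C2, C3, C4, C5}.
This closure contains every attribute of R1, so R1 ∩ R2 → R1. The join is lossless.

Yes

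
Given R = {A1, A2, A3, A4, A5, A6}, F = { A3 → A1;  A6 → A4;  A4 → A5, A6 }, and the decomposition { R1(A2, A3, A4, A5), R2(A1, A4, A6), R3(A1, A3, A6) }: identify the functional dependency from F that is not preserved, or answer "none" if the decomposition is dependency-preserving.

none

A3 → A1 lies within R3.
A6 → A4 lies within R2.
A4 → A5, A6: restricted closure across fragments reaches A5, A6.
Every dependency is enforceable on the fragments, so the decomposition is dependency-preserving.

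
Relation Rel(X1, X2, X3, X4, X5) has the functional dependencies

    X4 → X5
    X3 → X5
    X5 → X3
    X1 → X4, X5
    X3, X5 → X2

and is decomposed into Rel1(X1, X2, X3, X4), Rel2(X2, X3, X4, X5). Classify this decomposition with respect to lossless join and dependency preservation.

Lossless test: (X2, X3, X4)⁺ = {X2, X3, X4, X5}, which contains all of one fragment — lossless.
Dependency preservation: X1 → X4, X5 is not contained in any single fragment, but the restricted closure of its left-hand side across the fragments still reaches the right-hand side; the remaining FDs each lie inside some fragment. All dependencies are preserved.

lossless and dependency-preserving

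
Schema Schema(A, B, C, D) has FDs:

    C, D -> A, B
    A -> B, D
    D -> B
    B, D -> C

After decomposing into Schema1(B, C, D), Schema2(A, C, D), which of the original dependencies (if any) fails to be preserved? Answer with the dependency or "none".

none

C, D → A, B: restricted closure across fragments reaches A, B.
A → B, D: restricted closure across fragments reaches B, D.
D → B lies within Schema1.
B, D → C lies within Schema1.
Every dependency is enforceable on the fragments, so the decomposition is dependency-preserving.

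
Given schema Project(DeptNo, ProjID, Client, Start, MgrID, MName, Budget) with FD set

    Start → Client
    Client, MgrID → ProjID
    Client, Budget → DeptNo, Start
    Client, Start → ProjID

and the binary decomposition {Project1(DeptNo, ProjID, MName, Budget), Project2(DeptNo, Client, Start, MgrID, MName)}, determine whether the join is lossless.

Common attributes: Project1 ∩ Project2 = {DeptNo, MName}.
No dependency enlarges {DeptNo, MName}, so (DeptNo, MName)⁺ = {DeptNo, MName}.
The closure contains neither all of Project1 = {DeptNo, ProjID, MName, Budget} nor all of Project2 = {DeptNo, Client, Start, MgrID, MName}, so the common attributes are not a superkey of either fragment. The join is lossy.

No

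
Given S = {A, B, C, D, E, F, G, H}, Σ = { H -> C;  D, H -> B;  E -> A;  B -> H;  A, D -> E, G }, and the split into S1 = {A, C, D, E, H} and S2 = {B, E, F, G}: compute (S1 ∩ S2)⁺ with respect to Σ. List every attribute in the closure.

A, E

S1 ∩ S2 = {E}.
E → A applies, adding A
Closure: {A, E}.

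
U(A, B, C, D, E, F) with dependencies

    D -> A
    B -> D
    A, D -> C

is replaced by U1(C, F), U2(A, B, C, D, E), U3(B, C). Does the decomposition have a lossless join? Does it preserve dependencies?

Lossless test (chase): Rows 2 and 3 agree on B; apply B→D and equate their D entries. Rows 2 and 3 agree on D; apply D→A and equate their A entries. No row becomes fully distinguished — the join is lossy.
Dependency preservation: every FD's attributes lie within a single fragment, so each can be enforced locally — preserved.

lossy but dependency-preserving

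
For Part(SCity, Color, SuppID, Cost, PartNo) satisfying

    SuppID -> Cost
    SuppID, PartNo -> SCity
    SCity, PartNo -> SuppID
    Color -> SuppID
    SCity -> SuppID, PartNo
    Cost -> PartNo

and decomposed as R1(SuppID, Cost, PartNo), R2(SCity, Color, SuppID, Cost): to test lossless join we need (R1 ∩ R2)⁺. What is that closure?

R1 ∩ R2 = {SuppID, Cost}.
Cost → PartNo applies, adding PartNo
SuppID, PartNo → SCity applies, adding SCity
Closure: {SCity, SuppID, Cost, PartNo}.

SCity, SuppID, Cost, PartNo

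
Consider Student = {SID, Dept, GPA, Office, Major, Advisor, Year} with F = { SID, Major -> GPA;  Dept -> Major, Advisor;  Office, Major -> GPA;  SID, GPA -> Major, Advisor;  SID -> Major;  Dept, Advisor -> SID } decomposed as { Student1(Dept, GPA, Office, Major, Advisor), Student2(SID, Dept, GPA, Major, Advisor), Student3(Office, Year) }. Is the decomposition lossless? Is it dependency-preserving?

lossy but dependency-preserving

Lossless test (chase): Rows 1 and 2 agree on Dept, Advisor; apply Dept, Advisor→SID and equate their SID entries. No row becomes fully distinguished — the join is lossy.
Dependency preservation: every FD's attributes lie within a single fragment, so each can be enforced locally — preserved.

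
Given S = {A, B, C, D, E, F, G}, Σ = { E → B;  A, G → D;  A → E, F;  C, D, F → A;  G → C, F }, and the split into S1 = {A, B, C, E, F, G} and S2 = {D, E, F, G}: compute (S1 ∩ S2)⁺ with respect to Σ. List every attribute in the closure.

S1 ∩ S2 = {E, F, G}.
E → B applies, adding B
G → C, F applies, adding C
Closure: {B, C, E, F, G}.

B, C, E, F, G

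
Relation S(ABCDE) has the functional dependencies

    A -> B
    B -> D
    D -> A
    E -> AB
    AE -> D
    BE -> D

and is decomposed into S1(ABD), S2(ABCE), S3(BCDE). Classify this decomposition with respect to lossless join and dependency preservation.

lossless and dependency-preserving

Lossless test (chase): Rows 1 and 2 agree on B; apply B→D and equate their D entries. Rows 1 and 3 agree on D; apply D→A and equate their A entries. Row 2 is now all distinguished symbols — the join is lossless.
Dependency preservation: AE → D is not contained in any single fragment, but the restricted closure of its left-hand side across the fragments still reaches the right-hand side; the remaining FDs each lie inside some fragment. All dependencies are preserved.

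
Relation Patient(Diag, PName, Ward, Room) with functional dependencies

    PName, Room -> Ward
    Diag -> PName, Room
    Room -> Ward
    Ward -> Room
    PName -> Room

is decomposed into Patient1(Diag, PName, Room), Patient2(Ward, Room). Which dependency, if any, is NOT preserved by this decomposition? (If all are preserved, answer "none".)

PName, Room → Ward: restricted closure across fragments reaches Ward.
Diag → PName, Room lies within Patient1.
Room → Ward lies within Patient2.
Ward → Room lies within Patient2.
PName → Room lies within Patient1.
Every dependency is enforceable on the fragments, so the decomposition is dependency-preserving.

none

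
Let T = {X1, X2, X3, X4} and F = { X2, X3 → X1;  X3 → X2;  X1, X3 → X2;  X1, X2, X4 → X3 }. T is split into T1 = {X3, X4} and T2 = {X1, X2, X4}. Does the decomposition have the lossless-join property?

Common attributes: T1 ∩ T2 = {X4}.
No dependency enlarges {X4}, so (X4)⁺ = {X4}.
The closure contains neither all of T1 = {X3, X4} nor all of T2 = {X1, X2, X4}, so the common attributes are not a superkey of either fragment. The join is lossy.

No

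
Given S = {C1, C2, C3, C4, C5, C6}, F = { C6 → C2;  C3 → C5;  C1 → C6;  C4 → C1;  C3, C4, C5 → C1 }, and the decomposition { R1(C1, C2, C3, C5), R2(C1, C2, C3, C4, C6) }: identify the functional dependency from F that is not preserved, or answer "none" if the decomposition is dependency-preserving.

C6 → C2 lies within R2.
C3 → C5 lies within R1.
C1 → C6 lies within R2.
C4 → C1 lies within R2.
C3, C4, C5 → C1: restricted closure across fragments reaches C1.
Every dependency is enforceable on the fragments, so the decomposition is dependency-preserving.

none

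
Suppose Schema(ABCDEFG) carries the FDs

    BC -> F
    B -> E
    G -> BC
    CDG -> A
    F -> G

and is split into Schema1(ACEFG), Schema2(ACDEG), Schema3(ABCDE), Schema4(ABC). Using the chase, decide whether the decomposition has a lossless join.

No

Chase test. Columns are ABCDEFG; row i has aⱼ where attribute j ∈ Schemai, else bᵢⱼ.
Initial tableau (one row per fragment):
  row 1: a1 b12 a3 b14 a5 a6 a7
  row 2: a1 b22 a3 a4 a5 b26 a7
  row 3: a1 a2 a3 a4 a5 b36 b37
  row 4: a1 a2 a3 b44 b45 b46 b47
Rows 3 and 4 agree on BC; apply BC→F and equate their F entries.
Rows 3 and 4 agree on B; apply B→E and equate their E entries.
Rows 1 and 2 agree on G; apply G→BC and equate their BC entries.
Rows 3 and 4 agree on F; apply F→G and equate their G entries.
Rows 1 and 2 agree on BC; apply BC→F and equate their F entries.
No row becomes fully distinguished — the join is lossy.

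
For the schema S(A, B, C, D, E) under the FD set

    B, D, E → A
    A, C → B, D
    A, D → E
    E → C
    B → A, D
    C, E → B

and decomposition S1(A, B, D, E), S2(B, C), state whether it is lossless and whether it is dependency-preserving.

Lossless test: (B)⁺ = {A, B, C, D, E}, which contains all of one fragment — lossless.
Dependency preservation: the restricted closure of {A, C} across the fragments never reaches {B, D}, so A, C → B, D cannot be enforced without a join — not preserved.

lossless but not dependency-preserving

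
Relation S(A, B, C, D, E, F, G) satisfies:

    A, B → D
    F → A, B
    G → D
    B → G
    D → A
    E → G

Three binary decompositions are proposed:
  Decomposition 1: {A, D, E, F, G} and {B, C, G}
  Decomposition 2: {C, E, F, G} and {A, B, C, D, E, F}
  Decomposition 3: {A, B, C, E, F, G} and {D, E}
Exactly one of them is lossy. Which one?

Decomposition 1: common = {G}, closure = {A, D, G} → lossy.
Decomposition 2: common = {C, E, F}, closure = {A, B, C, D, E, F, G} → lossless.
Decomposition 3: common = {E}, closure = {A, D, E, G} → lossless.

Decomposition 1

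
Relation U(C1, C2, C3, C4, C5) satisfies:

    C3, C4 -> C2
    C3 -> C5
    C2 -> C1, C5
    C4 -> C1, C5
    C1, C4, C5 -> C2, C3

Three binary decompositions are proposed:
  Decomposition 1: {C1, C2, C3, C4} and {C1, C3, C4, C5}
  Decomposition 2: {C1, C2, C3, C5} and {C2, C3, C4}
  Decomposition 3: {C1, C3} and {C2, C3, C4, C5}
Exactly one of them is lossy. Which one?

Decomposition 3

Decomposition 1: common = {C1, C3, C4}, closure = {C1, C2, C3, C4, C5} → lossless.
Decomposition 2: common = {C2, C3}, closure = {C1, C2, C3, C5} → lossless.
Decomposition 3: common = {C3}, closure = {C3, C5} → lossy.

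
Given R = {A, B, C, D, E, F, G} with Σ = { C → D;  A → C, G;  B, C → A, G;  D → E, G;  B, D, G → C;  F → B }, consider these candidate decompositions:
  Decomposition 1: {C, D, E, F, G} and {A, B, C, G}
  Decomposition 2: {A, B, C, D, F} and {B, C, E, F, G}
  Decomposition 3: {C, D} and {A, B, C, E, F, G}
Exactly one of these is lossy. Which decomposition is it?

Decomposition 1

Decomposition 1: common = {C, G}, closure = {C, D, E, G} → lossy.
Decomposition 2: common = {B, C, F}, closure = {A, B, C, D, E, F, G} → lossless.
Decomposition 3: common = {C}, closure = {C, D, E, G} → lossless.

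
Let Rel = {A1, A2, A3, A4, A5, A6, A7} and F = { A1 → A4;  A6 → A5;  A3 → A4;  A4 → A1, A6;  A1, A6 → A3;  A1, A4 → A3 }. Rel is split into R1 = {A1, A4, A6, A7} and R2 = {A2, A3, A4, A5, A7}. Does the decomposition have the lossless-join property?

Common attributes: R1 ∩ R2 = {A4, A7}.
Closure of {A4, A7}: A4 → A1, A6 applies, adding A1, A6; A1, A6 → A3 applies, adding A3; A6 → A5 applies, adding A5. So (A4, A7)⁺ = {A1, A3, A4, A5, A6, A7}.
This closure contains every attribute of R1, so R1 ∩ R2 → R1. The join is lossless.

Yes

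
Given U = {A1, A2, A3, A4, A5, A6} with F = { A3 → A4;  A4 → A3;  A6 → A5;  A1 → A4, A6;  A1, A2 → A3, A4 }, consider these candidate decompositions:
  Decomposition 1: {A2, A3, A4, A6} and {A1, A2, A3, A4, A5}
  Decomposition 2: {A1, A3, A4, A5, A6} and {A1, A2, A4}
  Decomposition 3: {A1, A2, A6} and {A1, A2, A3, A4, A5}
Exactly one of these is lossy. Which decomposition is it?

Decomposition 1: common = {A2, A3, A4}, closure = {A2, A3, A4} → lossy.
Decomposition 2: common = {A1, A4}, closure = {A1, A3, A4, A5, A6} → lossless.
Decomposition 3: common = {A1, A2}, closure = {A1, A2, A3, A4, A5, A6} → lossless.

Decomposition 1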